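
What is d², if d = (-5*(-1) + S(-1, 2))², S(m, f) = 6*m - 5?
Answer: 1296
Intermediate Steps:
S(m, f) = -5 + 6*m
d = 36 (d = (-5*(-1) + (-5 + 6*(-1)))² = (5 + (-5 - 6))² = (5 - 11)² = (-6)² = 36)
d² = 36² = 1296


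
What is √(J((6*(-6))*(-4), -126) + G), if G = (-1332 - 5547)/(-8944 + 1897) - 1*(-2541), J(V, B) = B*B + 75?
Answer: √1259760029/261 ≈ 135.99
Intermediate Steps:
J(V, B) = 75 + B² (J(V, B) = B² + 75 = 75 + B²)
G = 5971102/2349 (G = -6879/(-7047) + 2541 = -6879*(-1/7047) + 2541 = 2293/2349 + 2541 = 5971102/2349 ≈ 2542.0)
√(J((6*(-6))*(-4), -126) + G) = √((75 + (-126)²) + 5971102/2349) = √((75 + 15876) + 5971102/2349) = √(15951 + 5971102/2349) = √(43440001/2349) = √1259760029/261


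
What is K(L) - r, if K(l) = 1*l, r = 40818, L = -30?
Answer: -40848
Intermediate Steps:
K(l) = l
K(L) - r = -30 - 1*40818 = -30 - 40818 = -40848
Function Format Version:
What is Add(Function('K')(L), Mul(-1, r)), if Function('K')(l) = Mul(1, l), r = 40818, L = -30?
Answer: -40848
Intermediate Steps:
Function('K')(l) = l
Add(Function('K')(L), Mul(-1, r)) = Add(-30, Mul(-1, 40818)) = Add(-30, -40818) = -40848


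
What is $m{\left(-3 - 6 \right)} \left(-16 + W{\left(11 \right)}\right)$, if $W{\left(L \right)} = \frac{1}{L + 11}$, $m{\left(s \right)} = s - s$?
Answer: $0$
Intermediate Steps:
$m{\left(s \right)} = 0$
$W{\left(L \right)} = \frac{1}{11 + L}$
$m{\left(-3 - 6 \right)} \left(-16 + W{\left(11 \right)}\right) = 0 \left(-16 + \frac{1}{11 + 11}\right) = 0 \left(-16 + \frac{1}{22}\right) = 0 \left(- \frac{351}{22}\right) = 0$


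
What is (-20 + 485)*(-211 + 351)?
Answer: 65100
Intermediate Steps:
(-20 + 485)*(-211 + 351) = 465*140 = 65100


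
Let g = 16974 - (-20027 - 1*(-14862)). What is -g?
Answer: -22139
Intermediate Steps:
g = 22139 (g = 16974 - (-20027 + 14862) = 16974 - 1*(-5165) = 16974 + 5165 = 22139)
-g = -1*22139 = -22139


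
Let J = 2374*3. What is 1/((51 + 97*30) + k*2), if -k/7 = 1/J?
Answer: 3561/10544114 ≈ 0.00033772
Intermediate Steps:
J = 7122
k = -7/7122 ≈ -0.00098287
1/((51 + 97*30) + k*2) = 1/((51 + 97*30) - 7/7122*2) = 1/((51 + 2910) - 7/3561) = 1/(2961 - 7/3561) = 1/(10544114/3561) = 3561/10544114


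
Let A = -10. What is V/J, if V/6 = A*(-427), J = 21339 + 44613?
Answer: 2135/5496 ≈ 0.38846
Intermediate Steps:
J = 65952
V = 25620 (V = 6*(-10*(-427)) = 6*4270 = 25620)
V/J = 25620/65952 = 25620*(1/65952) = 2135/5496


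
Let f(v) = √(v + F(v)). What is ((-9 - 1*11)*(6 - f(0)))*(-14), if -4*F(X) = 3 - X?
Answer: 1680 - 140*I*√3 ≈ 1680.0 - 242.49*I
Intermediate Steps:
F(X) = -¾ + X/4 (F(X) = -(3 - X)/4 = -¾ + X/4)
f(v) = √(-¾ + 5*v/4) (f(v) = √(v + (-¾ + v/4)) = √(-¾ + 5*v/4))
((-9 - 1*11)*(6 - f(0)))*(-14) = ((-9 - 1*11)*(6 - √(-3 + 5*0)/2))*(-14) = ((-9 - 11)*(6 - √(-3 + 0)/2))*(-14) = -20*(6 - √(-3)/2)*(-14) = -20*(6 - I*√3/2)*(-14) = (-120 + 10*I*√3)*(-14) = 1680 - 140*I*√3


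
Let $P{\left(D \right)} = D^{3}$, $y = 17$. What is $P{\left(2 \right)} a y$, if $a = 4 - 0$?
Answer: $544$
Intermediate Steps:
$a = 4$ ($a = 4 + 0 = 4$)
$P{\left(2 \right)} a y = 2^{3} \cdot 4 \cdot 17 = 8 \cdot 4 \cdot 17 = 32 \cdot 17 = 544$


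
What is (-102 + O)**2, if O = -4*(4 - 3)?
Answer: 11236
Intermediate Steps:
O = -4 (O = -4*1 = -4)
(-102 + O)**2 = (-102 - 4)**2 = (-106)**2 = 11236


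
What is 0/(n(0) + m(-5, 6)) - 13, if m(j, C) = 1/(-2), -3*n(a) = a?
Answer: -13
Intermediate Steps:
n(a) = -a/3
m(j, C) = -1/2
0/(n(0) + m(-5, 6)) - 13 = 0/(-1/3*0 - 1/2) - 13 = 0/(0 - 1/2) - 13 = 0/(-1/2) - 13 = -2*0 - 13 = 0 - 13 = -13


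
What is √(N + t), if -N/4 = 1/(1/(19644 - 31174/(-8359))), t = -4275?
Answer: I*√34260830755/643 ≈ 287.86*I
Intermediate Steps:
N = -50533960/643 (N = -4/(1/(19644 - 31174/(-8359))) = -4/(1/(19644 - 31174*(-1/8359))) = -4/(1/(19644 + 2398/643)) = -4/(1/(12633490/643)) = -4/643/12633490 = -4*12633490/643 = -50533960/643 ≈ -78591.)
√(N + t) = √(-50533960/643 - 4275) = √(-53282785/643) = I*√34260830755/643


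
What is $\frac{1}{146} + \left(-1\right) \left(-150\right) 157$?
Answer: $\frac{3438301}{146} \approx 23550.0$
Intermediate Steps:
$\frac{1}{146} + \left(-1\right) \left(-150\right) 157 = \frac{1}{146} + 150 \cdot 157 = \frac{1}{146} + 23550 = \frac{3438301}{146}$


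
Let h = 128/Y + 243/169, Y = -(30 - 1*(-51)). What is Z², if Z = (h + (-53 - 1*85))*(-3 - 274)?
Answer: 274382769184154569/187388721 ≈ 1.4642e+9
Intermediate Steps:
Y = -81 (Y = -(30 + 51) = -1*81 = -81)
h = -1949/13689 (h = 128/(-81) + 243/169 = 128*(-1/81) + 243*(1/169) = -128/81 + 243/169 = -1949/13689 ≈ -0.14238)
Z = 523815587/13689 (Z = (-1949/13689 + (-53 - 1*85))*(-3 - 274) = (-1949/13689 + (-53 - 85))*(-277) = (-1949/13689 - 138)*(-277) = -1891031/13689*(-277) = 523815587/13689 ≈ 38265.)
Z² = (523815587/13689)² = 274382769184154569/187388721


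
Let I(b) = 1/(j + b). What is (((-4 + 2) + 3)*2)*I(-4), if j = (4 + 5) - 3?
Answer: 1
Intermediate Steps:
j = 6 (j = 9 - 3 = 6)
I(b) = 1/(6 + b)
(((-4 + 2) + 3)*2)*I(-4) = (((-4 + 2) + 3)*2)/(6 - 4) = ((-2 + 3)*2)/2 = (1*2)*(1/2) = 2*(1/2) = 1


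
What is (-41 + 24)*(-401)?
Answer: 6817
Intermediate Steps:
(-41 + 24)*(-401) = -17*(-401) = 6817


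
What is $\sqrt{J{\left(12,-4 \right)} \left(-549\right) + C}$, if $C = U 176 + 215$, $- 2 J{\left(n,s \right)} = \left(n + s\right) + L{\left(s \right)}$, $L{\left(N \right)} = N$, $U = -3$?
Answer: $\sqrt{785} \approx 28.018$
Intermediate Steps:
$J{\left(n,s \right)} = - s - \frac{n}{2}$ ($J{\left(n,s \right)} = - \frac{\left(n + s\right) + s}{2} = - \frac{n + 2 s}{2} = - s - \frac{n}{2}$)
$C = -313$ ($C = \left(-3\right) 176 + 215 = -528 + 215 = -313$)
$\sqrt{J{\left(12,-4 \right)} \left(-549\right) + C} = \sqrt{\left(\left(-1\right) \left(-4\right) - 6\right) \left(-549\right) - 313} = \sqrt{\left(4 - 6\right) \left(-549\right) - 313} = \sqrt{\left(-2\right) \left(-549\right) - 313} = \sqrt{1098 - 313} = \sqrt{785}$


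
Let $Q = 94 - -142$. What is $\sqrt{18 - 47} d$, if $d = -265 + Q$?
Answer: $- 29 i \sqrt{29} \approx - 156.17 i$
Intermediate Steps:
$Q = 236$ ($Q = 94 + 142 = 236$)
$d = -29$ ($d = -265 + 236 = -29$)
$\sqrt{18 - 47} d = \sqrt{18 - 47} \left(-29\right) = \sqrt{-29} \left(-29\right) = i \sqrt{29} \left(-29\right) = - 29 i \sqrt{29}$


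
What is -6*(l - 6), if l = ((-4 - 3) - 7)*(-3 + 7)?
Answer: 372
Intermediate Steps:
l = -56 (l = (-7 - 7)*4 = -14*4 = -56)
-6*(l - 6) = -6*(-56 - 6) = -6*(-62) = 372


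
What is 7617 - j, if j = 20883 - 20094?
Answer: 6828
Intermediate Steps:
j = 789
7617 - j = 7617 - 1*789 = 7617 - 789 = 6828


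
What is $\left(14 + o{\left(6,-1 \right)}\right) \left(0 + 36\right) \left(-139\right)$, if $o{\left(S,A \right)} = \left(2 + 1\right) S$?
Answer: $-160128$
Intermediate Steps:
$o{\left(S,A \right)} = 3 S$
$\left(14 + o{\left(6,-1 \right)}\right) \left(0 + 36\right) \left(-139\right) = \left(14 + 3 \cdot 6\right) \left(0 + 36\right) \left(-139\right) = \left(14 + 18\right) 36 \left(-139\right) = 32 \cdot 36 \left(-139\right) = 1152 \left(-139\right) = -160128$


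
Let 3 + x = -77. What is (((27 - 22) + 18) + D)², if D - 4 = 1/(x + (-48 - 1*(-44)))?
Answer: 5139289/7056 ≈ 728.36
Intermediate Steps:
x = -80 (x = -3 - 77 = -80)
D = 335/84 (D = 4 + 1/(-80 + (-48 - 1*(-44))) = 4 + 1/(-80 + (-48 + 44)) = 4 + 1/(-80 - 4) = 4 + 1/(-84) = 4 - 1/84 = 335/84 ≈ 3.9881)
(((27 - 22) + 18) + D)² = (((27 - 22) + 18) + 335/84)² = ((5 + 18) + 335/84)² = (23 + 335/84)² = (2267/84)² = 5139289/7056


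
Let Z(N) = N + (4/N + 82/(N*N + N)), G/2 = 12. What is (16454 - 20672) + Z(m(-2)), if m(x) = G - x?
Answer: -1471297/351 ≈ -4191.7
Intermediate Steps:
G = 24 (G = 2*12 = 24)
m(x) = 24 - x
Z(N) = N + 4/N + 82/(N + N²) (Z(N) = N + (4/N + 82/(N² + N)) = N + (4/N + 82/(N + N²)) = N + 4/N + 82/(N + N²))
(16454 - 20672) + Z(m(-2)) = (16454 - 20672) + (86 + (24 - 1*(-2))² + (24 - 1*(-2))³ + 4*(24 - 1*(-2)))/((24 - 1*(-2))*(1 + (24 - 1*(-2)))) = -4218 + (86 + (24 + 2)² + (24 + 2)³ + 4*(24 + 2))/((24 + 2)*(1 + (24 + 2))) = -4218 + (86 + 26² + 26³ + 4*26)/(26*(1 + 26)) = -4218 + (1/26)*(86 + 676 + 17576 + 104)/27 = -4218 + (1/26)*(1/27)*18442 = -4218 + 9221/351 = -1471297/351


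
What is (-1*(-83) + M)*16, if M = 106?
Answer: 3024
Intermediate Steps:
(-1*(-83) + M)*16 = (-1*(-83) + 106)*16 = (83 + 106)*16 = 189*16 = 3024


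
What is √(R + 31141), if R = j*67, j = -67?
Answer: 2*√6663 ≈ 163.25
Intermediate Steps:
R = -4489 (R = -67*67 = -4489)
√(R + 31141) = √(-4489 + 31141) = √26652 = 2*√6663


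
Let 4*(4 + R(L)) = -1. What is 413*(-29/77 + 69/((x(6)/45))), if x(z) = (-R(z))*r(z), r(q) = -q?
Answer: -9433097/187 ≈ -50444.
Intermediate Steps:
R(L) = -17/4 (R(L) = -4 + (¼)*(-1) = -4 - ¼ = -17/4)
x(z) = -17*z/4 (x(z) = (-1*(-17/4))*(-z) = 17*(-z)/4 = -17*z/4)
413*(-29/77 + 69/((x(6)/45))) = 413*(-29/77 + 69/((-17/4*6/45))) = 413*(-29*1/77 + 69/((-51/2*1/45))) = 413*(-29/77 + 69/(-17/30)) = 413*(-29/77 + 69*(-30/17)) = 413*(-29/77 - 2070/17) = 413*(-159883/1309) = -9433097/187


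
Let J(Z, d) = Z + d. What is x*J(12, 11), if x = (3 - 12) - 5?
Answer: -322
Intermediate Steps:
x = -14 (x = -9 - 5 = -14)
x*J(12, 11) = -14*(12 + 11) = -14*23 = -322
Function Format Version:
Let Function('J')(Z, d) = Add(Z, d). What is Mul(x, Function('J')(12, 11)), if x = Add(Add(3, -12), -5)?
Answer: -322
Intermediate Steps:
x = -14 (x = Add(-9, -5) = -14)
Mul(x, Function('J')(12, 11)) = Mul(-14, Add(12, 11)) = Mul(-14, 23) = -322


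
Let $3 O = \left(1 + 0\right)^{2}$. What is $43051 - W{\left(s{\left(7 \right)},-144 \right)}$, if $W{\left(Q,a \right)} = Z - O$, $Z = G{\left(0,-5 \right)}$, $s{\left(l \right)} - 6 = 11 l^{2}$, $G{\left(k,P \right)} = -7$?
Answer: $\frac{129175}{3} \approx 43058.0$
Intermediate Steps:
$s{\left(l \right)} = 6 + 11 l^{2}$
$Z = -7$
$O = \frac{1}{3}$ ($O = \frac{\left(1 + 0\right)^{2}}{3} = \frac{1^{2}}{3} = \frac{1}{3} \cdot 1 = \frac{1}{3} \approx 0.33333$)
$W{\left(Q,a \right)} = - \frac{22}{3}$ ($W{\left(Q,a \right)} = -7 - \frac{1}{3} = - \frac{22}{3}$)
$43051 - W{\left(s{\left(7 \right)},-144 \right)} = 43051 - - \frac{22}{3} = 43051 + \frac{22}{3} = \frac{129175}{3}$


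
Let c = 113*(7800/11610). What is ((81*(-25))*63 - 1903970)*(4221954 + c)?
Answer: -3319393338358010/387 ≈ -8.5772e+12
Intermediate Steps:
c = 29380/387 (c = 113*(7800*(1/11610)) = 113*(260/387) = 29380/387 ≈ 75.917)
((81*(-25))*63 - 1903970)*(4221954 + c) = ((81*(-25))*63 - 1903970)*(4221954 + 29380/387) = (-2025*63 - 1903970)*(1633925578/387) = (-127575 - 1903970)*(1633925578/387) = -2031545*1633925578/387 = -3319393338358010/387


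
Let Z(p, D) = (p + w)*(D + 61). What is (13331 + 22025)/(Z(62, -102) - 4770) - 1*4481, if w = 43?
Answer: -40700431/9075 ≈ -4484.9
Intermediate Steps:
Z(p, D) = (43 + p)*(61 + D) (Z(p, D) = (p + 43)*(D + 61) = (43 + p)*(61 + D))
(13331 + 22025)/(Z(62, -102) - 4770) - 1*4481 = (13331 + 22025)/((2623 + 43*(-102) + 61*62 - 102*62) - 4770) - 1*4481 = 35356/((2623 - 4386 + 3782 - 6324) - 4770) - 4481 = 35356/(-4305 - 4770) - 4481 = 35356/(-9075) - 4481 = 35356*(-1/9075) - 4481 = -35356/9075 - 4481 = -40700431/9075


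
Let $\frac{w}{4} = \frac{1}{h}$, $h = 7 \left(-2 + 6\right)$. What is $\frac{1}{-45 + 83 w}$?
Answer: $- \frac{7}{232} \approx -0.030172$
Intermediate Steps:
$h = 28$ ($h = 7 \cdot 4 = 28$)
$w = \frac{1}{7}$ ($w = \frac{4}{28} = 4 \cdot \frac{1}{28} = \frac{1}{7} \approx 0.14286$)
$\frac{1}{-45 + 83 w} = \frac{1}{-45 + 83 \cdot \frac{1}{7}} = \frac{1}{-45 + \frac{83}{7}} = \frac{1}{- \frac{232}{7}} = - \frac{7}{232}$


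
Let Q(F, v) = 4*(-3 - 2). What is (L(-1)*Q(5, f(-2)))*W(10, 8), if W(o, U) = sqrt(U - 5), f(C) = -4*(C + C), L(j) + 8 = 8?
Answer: 0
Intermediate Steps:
L(j) = 0 (L(j) = -8 + 8 = 0)
f(C) = -8*C
W(o, U) = sqrt(-5 + U)
Q(F, v) = -20 (Q(F, v) = 4*(-5) = -20)
(L(-1)*Q(5, f(-2)))*W(10, 8) = (0*(-20))*sqrt(-5 + 8) = 0*sqrt(3) = 0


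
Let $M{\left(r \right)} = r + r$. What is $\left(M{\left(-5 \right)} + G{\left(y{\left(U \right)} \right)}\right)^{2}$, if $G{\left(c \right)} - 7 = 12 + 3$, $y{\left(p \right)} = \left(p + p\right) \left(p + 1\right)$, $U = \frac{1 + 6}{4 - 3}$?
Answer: $144$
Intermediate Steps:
$U = 7$ ($U = \frac{7}{1} = 7 \cdot 1 = 7$)
$M{\left(r \right)} = 2 r$
$y{\left(p \right)} = 2 p \left(1 + p\right)$
$G{\left(c \right)} = 22$ ($G{\left(c \right)} = 7 + \left(12 + 3\right) = 7 + 15 = 22$)
$\left(M{\left(-5 \right)} + G{\left(y{\left(U \right)} \right)}\right)^{2} = \left(2 \left(-5\right) + 22\right)^{2} = \left(-10 + 22\right)^{2} = 12^{2} = 144$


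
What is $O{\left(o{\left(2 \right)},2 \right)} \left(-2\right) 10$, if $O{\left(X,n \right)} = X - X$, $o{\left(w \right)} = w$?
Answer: $0$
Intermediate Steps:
$O{\left(X,n \right)} = 0$
$O{\left(o{\left(2 \right)},2 \right)} \left(-2\right) 10 = 0 \left(-2\right) 10 = 0 \cdot 10 = 0$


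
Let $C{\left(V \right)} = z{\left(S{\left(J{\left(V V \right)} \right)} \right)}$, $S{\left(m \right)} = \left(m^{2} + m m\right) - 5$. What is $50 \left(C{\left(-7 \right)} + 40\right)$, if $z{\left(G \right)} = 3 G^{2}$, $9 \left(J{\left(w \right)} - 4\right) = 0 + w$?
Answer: $\frac{9867475250}{2187} \approx 4.5119 \cdot 10^{6}$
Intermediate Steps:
$J{\left(w \right)} = 4 + \frac{w}{9}$ ($J{\left(w \right)} = 4 + \frac{0 + w}{9} = 4 + \frac{w}{9}$)
$S{\left(m \right)} = -5 + 2 m^{2}$ ($S{\left(m \right)} = \left(m^{2} + m^{2}\right) - 5 = 2 m^{2} - 5 = -5 + 2 m^{2}$)
$C{\left(V \right)} = 3 \left(-5 + 2 \left(4 + \frac{V^{2}}{9}\right)^{2}\right)^{2}$ ($C{\left(V \right)} = 3 \left(-5 + 2 \left(4 + \frac{V V}{9}\right)^{2}\right)^{2} = 3 \left(-5 + 2 \left(4 + \frac{V^{2}}{9}\right)^{2}\right)^{2}$)
$50 \left(C{\left(-7 \right)} + 40\right) = 50 \left(\frac{\left(-405 + 2 \left(36 + \left(-7\right)^{2}\right)^{2}\right)^{2}}{2187} + 40\right) = 50 \left(\frac{\left(-405 + 2 \left(36 + 49\right)^{2}\right)^{2}}{2187} + 40\right) = 50 \left(\frac{\left(-405 + 2 \cdot 85^{2}\right)^{2}}{2187} + 40\right) = 50 \left(\frac{\left(-405 + 2 \cdot 7225\right)^{2}}{2187} + 40\right) = 50 \left(\frac{\left(-405 + 14450\right)^{2}}{2187} + 40\right) = 50 \left(\frac{14045^{2}}{2187} + 40\right) = 50 \left(\frac{1}{2187} \cdot 197262025 + 40\right) = 50 \left(\frac{197262025}{2187} + 40\right) = 50 \cdot \frac{197349505}{2187} = \frac{9867475250}{2187}$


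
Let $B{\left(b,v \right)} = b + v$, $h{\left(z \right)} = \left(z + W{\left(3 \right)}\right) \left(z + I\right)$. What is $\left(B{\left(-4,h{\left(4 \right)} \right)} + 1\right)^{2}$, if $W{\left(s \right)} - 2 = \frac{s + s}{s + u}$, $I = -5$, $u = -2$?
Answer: $225$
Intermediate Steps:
$W{\left(s \right)} = 2 + \frac{2 s}{-2 + s}$ ($W{\left(s \right)} = 2 + \frac{s + s}{s - 2} = 2 + \frac{2 s}{-2 + s}$)
$h{\left(z \right)} = \left(-5 + z\right) \left(8 + z\right)$ ($h{\left(z \right)} = \left(z + \frac{4 \left(-1 + 3\right)}{-2 + 3}\right) \left(z - 5\right) = \left(z + 4 \cdot 1^{-1} \cdot 2\right) \left(-5 + z\right) = \left(z + 4 \cdot 1 \cdot 2\right) \left(-5 + z\right) = \left(z + 8\right) \left(-5 + z\right) = \left(8 + z\right) \left(-5 + z\right) = \left(-5 + z\right) \left(8 + z\right)$)
$\left(B{\left(-4,h{\left(4 \right)} \right)} + 1\right)^{2} = \left(\left(-4 + \left(-40 + 4^{2} + 3 \cdot 4\right)\right) + 1\right)^{2} = \left(\left(-4 + \left(-40 + 16 + 12\right)\right) + 1\right)^{2} = \left(\left(-4 - 12\right) + 1\right)^{2} = \left(-16 + 1\right)^{2} = \left(-15\right)^{2} = 225$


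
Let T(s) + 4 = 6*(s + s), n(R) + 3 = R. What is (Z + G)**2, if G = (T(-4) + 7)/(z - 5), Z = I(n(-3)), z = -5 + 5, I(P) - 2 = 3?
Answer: 196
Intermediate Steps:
n(R) = -3 + R
I(P) = 5 (I(P) = 2 + 3 = 5)
z = 0
T(s) = -4 + 12*s (T(s) = -4 + 6*(s + s) = -4 + 6*(2*s) = -4 + 12*s)
Z = 5
G = 9 (G = ((-4 + 12*(-4)) + 7)/(0 - 5) = ((-4 - 48) + 7)/(-5) = (-52 + 7)*(-1/5) = -45*(-1/5) = 9)
(Z + G)**2 = (5 + 9)**2 = 14**2 = 196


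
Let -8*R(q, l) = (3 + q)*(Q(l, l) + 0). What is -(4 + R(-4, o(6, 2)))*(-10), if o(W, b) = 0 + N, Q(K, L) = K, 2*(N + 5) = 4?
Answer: 145/4 ≈ 36.250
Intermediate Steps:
N = -3 (N = -5 + (½)*4 = -5 + 2 = -3)
o(W, b) = -3 (o(W, b) = 0 - 3 = -3)
R(q, l) = -l*(3 + q)/8 (R(q, l) = -(3 + q)*(l + 0)/8 = -(3 + q)*l/8 = -l*(3 + q)/8)
-(4 + R(-4, o(6, 2)))*(-10) = -(4 - ⅛*(-3)*(3 - 4))*(-10) = -(4 - ⅛*(-3)*(-1))*(-10) = -(4 - 3/8)*(-10) = -29*(-10)/8 = -1*(-145/4) = 145/4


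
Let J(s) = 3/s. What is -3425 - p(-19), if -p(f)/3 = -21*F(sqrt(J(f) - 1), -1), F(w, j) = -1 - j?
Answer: -3425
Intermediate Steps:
p(f) = 0 (p(f) = -(-63)*(-1 - 1*(-1)) = -(-63)*(-1 + 1) = -(-63)*0 = -3*0 = 0)
-3425 - p(-19) = -3425 - 1*0 = -3425 + 0 = -3425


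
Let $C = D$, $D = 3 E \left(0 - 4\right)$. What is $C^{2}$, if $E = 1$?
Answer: $144$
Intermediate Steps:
$D = -12$ ($D = 3 \cdot 1 \left(0 - 4\right) = 3 \left(0 - 4\right) = 3 \left(-4\right) = -12$)
$C = -12$
$C^{2} = \left(-12\right)^{2} = 144$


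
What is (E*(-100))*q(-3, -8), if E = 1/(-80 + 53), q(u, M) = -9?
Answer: -100/3 ≈ -33.333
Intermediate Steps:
E = -1/27 (E = 1/(-27) = -1/27 ≈ -0.037037)
(E*(-100))*q(-3, -8) = -1/27*(-100)*(-9) = (100/27)*(-9) = -100/3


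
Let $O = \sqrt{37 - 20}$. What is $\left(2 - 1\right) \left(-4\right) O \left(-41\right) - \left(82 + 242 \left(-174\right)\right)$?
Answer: $42026 + 164 \sqrt{17} \approx 42702.0$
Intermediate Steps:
$O = \sqrt{17} \approx 4.1231$
$\left(2 - 1\right) \left(-4\right) O \left(-41\right) - \left(82 + 242 \left(-174\right)\right) = \left(2 - 1\right) \left(-4\right) \sqrt{17} \left(-41\right) - \left(82 + 242 \left(-174\right)\right) = 1 \left(-4\right) \sqrt{17} \left(-41\right) - \left(82 - 42108\right) = - 4 \sqrt{17} \left(-41\right) - -42026 = 164 \sqrt{17} + 42026 = 42026 + 164 \sqrt{17}$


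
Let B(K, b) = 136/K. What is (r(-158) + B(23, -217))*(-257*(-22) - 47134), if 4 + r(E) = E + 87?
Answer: 65911720/23 ≈ 2.8657e+6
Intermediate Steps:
r(E) = 83 + E (r(E) = -4 + (E + 87) = -4 + (87 + E) = 83 + E)
(r(-158) + B(23, -217))*(-257*(-22) - 47134) = ((83 - 158) + 136/23)*(-257*(-22) - 47134) = (-75 + 136*(1/23))*(5654 - 47134) = (-75 + 136/23)*(-41480) = -1589/23*(-41480) = 65911720/23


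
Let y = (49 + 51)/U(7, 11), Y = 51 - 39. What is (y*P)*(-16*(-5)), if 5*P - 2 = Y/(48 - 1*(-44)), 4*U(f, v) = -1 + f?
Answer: 156800/69 ≈ 2272.5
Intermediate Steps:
U(f, v) = -¼ + f/4 (U(f, v) = (-1 + f)/4 = -¼ + f/4)
Y = 12
P = 49/115 (P = ⅖ + (12/(48 - 1*(-44)))/5 = ⅖ + (12/(48 + 44))/5 = ⅖ + (12/92)/5 = ⅖ + (12*(1/92))/5 = ⅖ + (⅕)*(3/23) = ⅖ + 3/115 = 49/115 ≈ 0.42609)
y = 200/3 (y = (49 + 51)/(-¼ + (¼)*7) = 100/(-¼ + 7/4) = 100/(3/2) = 100*(⅔) = 200/3 ≈ 66.667)
(y*P)*(-16*(-5)) = ((200/3)*(49/115))*(-16*(-5)) = (1960/69)*80 = 156800/69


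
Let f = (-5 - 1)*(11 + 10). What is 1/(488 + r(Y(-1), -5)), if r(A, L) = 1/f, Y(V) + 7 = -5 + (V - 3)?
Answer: 126/61487 ≈ 0.0020492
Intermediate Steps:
Y(V) = -15 + V (Y(V) = -7 + (-5 + (V - 3)) = -7 + (-5 + (-3 + V)) = -7 + (-8 + V) = -15 + V)
f = -126 (f = -6*21 = -126)
r(A, L) = -1/126 (r(A, L) = 1/(-126) = -1/126)
1/(488 + r(Y(-1), -5)) = 1/(488 - 1/126) = 1/(61487/126) = 126/61487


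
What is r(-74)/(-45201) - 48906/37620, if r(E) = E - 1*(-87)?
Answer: -45211/34770 ≈ -1.3003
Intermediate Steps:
r(E) = 87 + E (r(E) = E + 87 = 87 + E)
r(-74)/(-45201) - 48906/37620 = (87 - 74)/(-45201) - 48906/37620 = 13*(-1/45201) - 48906*1/37620 = -1/3477 - 13/10 = -45211/34770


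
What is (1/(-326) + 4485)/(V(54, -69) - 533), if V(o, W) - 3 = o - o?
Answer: -1462109/172780 ≈ -8.4623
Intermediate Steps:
V(o, W) = 3 (V(o, W) = 3 + (o - o) = 3 + 0 = 3)
(1/(-326) + 4485)/(V(54, -69) - 533) = (1/(-326) + 4485)/(3 - 533) = (-1/326 + 4485)/(-530) = (1462109/326)*(-1/530) = -1462109/172780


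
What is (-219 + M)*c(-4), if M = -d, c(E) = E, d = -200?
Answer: 76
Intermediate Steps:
M = 200 (M = -1*(-200) = 200)
(-219 + M)*c(-4) = (-219 + 200)*(-4) = -19*(-4) = 76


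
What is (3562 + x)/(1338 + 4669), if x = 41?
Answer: 3603/6007 ≈ 0.59980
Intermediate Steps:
(3562 + x)/(1338 + 4669) = (3562 + 41)/(1338 + 4669) = 3603/6007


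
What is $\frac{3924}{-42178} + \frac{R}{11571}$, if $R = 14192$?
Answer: $\frac{276592786}{244020819} \approx 1.1335$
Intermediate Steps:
$\frac{3924}{-42178} + \frac{R}{11571} = \frac{3924}{-42178} + \frac{14192}{11571} = 3924 \left(- \frac{1}{42178}\right) + 14192 \cdot \frac{1}{11571} = - \frac{1962}{21089} + \frac{14192}{11571} = \frac{276592786}{244020819}$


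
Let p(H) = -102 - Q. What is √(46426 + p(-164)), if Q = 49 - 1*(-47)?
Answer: 2*√11557 ≈ 215.01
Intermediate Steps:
Q = 96 (Q = 49 + 47 = 96)
p(H) = -198 (p(H) = -102 - 1*96 = -102 - 96 = -198)
√(46426 + p(-164)) = √(46426 - 198) = √46228 = 2*√11557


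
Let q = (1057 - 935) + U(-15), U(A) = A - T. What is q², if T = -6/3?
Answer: 11881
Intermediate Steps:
T = -2 (T = -6*⅓ = -2)
U(A) = 2 + A (U(A) = A - 1*(-2) = A + 2 = 2 + A)
q = 109 (q = (1057 - 935) + (2 - 15) = 122 - 13 = 109)
q² = 109² = 11881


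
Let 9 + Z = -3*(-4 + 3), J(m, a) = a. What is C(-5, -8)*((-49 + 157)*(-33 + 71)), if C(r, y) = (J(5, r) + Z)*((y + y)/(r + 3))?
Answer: -361152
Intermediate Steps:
Z = -6 (Z = -9 - 3*(-4 + 3) = -9 - 3*(-1) = -9 + 3 = -6)
C(r, y) = 2*y*(-6 + r)/(3 + r) (C(r, y) = (r - 6)*((y + y)/(r + 3)) = (-6 + r)*((2*y)/(3 + r)) = (-6 + r)*(2*y/(3 + r)) = 2*y*(-6 + r)/(3 + r))
C(-5, -8)*((-49 + 157)*(-33 + 71)) = (2*(-8)*(-6 - 5)/(3 - 5))*((-49 + 157)*(-33 + 71)) = (2*(-8)*(-11)/(-2))*(108*38) = (2*(-8)*(-½)*(-11))*4104 = -88*4104 = -361152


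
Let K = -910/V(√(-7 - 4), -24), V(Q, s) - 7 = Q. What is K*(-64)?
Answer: 20384/3 - 2912*I*√11/3 ≈ 6794.7 - 3219.3*I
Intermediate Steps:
V(Q, s) = 7 + Q
K = -910/(7 + I*√11) (K = -910/(7 + √(-7 - 4)) = -910/(7 + √(-11)) = -910/(7 + I*√11) ≈ -106.17 + 50.302*I)
K*(-64) = (-637/6 + 91*I*√11/6)*(-64) = 20384/3 - 2912*I*√11/3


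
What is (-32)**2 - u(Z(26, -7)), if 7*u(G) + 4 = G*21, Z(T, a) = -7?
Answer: 7319/7 ≈ 1045.6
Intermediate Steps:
u(G) = -4/7 + 3*G (u(G) = -4/7 + (G*21)/7 = -4/7 + (21*G)/7 = -4/7 + 3*G)
(-32)**2 - u(Z(26, -7)) = (-32)**2 - (-4/7 + 3*(-7)) = 1024 - (-4/7 - 21) = 1024 - 1*(-151/7) = 1024 + 151/7 = 7319/7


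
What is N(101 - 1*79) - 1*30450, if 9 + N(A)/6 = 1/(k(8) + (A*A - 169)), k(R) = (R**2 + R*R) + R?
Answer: -13757298/451 ≈ -30504.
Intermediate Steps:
k(R) = R + 2*R**2 (k(R) = (R**2 + R**2) + R = 2*R**2 + R = R + 2*R**2)
N(A) = -54 + 6/(-33 + A**2) (N(A) = -54 + 6/(8*(1 + 2*8) + (A*A - 169)) = -54 + 6/(8*(1 + 16) + (A**2 - 169)) = -54 + 6/(8*17 + (-169 + A**2)) = -54 + 6/(136 + (-169 + A**2)) = -54 + 6/(-33 + A**2))
N(101 - 1*79) - 1*30450 = 6*(298 - 9*(101 - 1*79)**2)/(-33 + (101 - 1*79)**2) - 1*30450 = 6*(298 - 9*(101 - 79)**2)/(-33 + (101 - 79)**2) - 30450 = 6*(298 - 9*22**2)/(-33 + 22**2) - 30450 = 6*(298 - 9*484)/(-33 + 484) - 30450 = 6*(298 - 4356)/451 - 30450 = 6*(1/451)*(-4058) - 30450 = -24348/451 - 30450 = -13757298/451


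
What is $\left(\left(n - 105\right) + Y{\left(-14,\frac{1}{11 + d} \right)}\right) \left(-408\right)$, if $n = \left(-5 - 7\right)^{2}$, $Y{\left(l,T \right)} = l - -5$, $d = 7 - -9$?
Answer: $-12240$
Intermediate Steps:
$d = 16$ ($d = 7 + 9 = 16$)
$Y{\left(l,T \right)} = 5 + l$ ($Y{\left(l,T \right)} = l + 5 = 5 + l$)
$n = 144$ ($n = \left(-12\right)^{2} = 144$)
$\left(\left(n - 105\right) + Y{\left(-14,\frac{1}{11 + d} \right)}\right) \left(-408\right) = \left(\left(144 - 105\right) + \left(5 - 14\right)\right) \left(-408\right) = \left(\left(144 - 105\right) - 9\right) \left(-408\right) = \left(39 - 9\right) \left(-408\right) = 30 \left(-408\right) = -12240$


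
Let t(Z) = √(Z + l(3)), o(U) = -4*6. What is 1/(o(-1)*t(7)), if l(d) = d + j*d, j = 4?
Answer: -√22/528 ≈ -0.0088834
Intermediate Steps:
o(U) = -24
l(d) = 5*d (l(d) = d + 4*d = 5*d)
t(Z) = √(15 + Z) (t(Z) = √(Z + 5*3) = √(Z + 15) = √(15 + Z))
1/(o(-1)*t(7)) = 1/(-24*√(15 + 7)) = 1/(-24*√22) = -√22/528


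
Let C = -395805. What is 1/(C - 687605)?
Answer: -1/1083410 ≈ -9.2301e-7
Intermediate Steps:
1/(C - 687605) = 1/(-395805 - 687605) = 1/(-1083410) = -1/1083410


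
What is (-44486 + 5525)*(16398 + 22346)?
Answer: -1509504984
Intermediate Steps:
(-44486 + 5525)*(16398 + 22346) = -38961*38744 = -1509504984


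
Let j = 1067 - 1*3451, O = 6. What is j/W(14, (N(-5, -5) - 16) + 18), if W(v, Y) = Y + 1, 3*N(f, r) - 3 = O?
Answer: -1192/3 ≈ -397.33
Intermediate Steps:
N(f, r) = 3 (N(f, r) = 1 + (1/3)*6 = 1 + 2 = 3)
W(v, Y) = 1 + Y
j = -2384 (j = 1067 - 3451 = -2384)
j/W(14, (N(-5, -5) - 16) + 18) = -2384/(1 + ((3 - 16) + 18)) = -2384/(1 + (-13 + 18)) = -2384/(1 + 5) = -2384/6 = -2384*1/6 = -1192/3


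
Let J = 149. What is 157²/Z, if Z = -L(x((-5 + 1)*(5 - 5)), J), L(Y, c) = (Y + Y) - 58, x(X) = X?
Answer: 24649/58 ≈ 424.98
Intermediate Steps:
L(Y, c) = -58 + 2*Y (L(Y, c) = 2*Y - 58 = -58 + 2*Y)
Z = 58 (Z = -(-58 + 2*((-5 + 1)*(5 - 5))) = -(-58 + 2*(-4*0)) = -(-58 + 2*0) = -(-58 + 0) = -1*(-58) = 58)
157²/Z = 157²/58 = 24649*(1/58) = 24649/58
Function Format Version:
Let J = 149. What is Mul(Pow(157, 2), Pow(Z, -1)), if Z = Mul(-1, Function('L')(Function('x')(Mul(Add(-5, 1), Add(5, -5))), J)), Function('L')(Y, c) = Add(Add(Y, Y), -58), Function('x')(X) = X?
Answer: Rational(24649, 58) ≈ 424.98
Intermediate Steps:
Function('L')(Y, c) = Add(-58, Mul(2, Y)) (Function('L')(Y, c) = Add(Mul(2, Y), -58) = Add(-58, Mul(2, Y)))
Z = 58 (Z = Mul(-1, Add(-58, Mul(2, Mul(Add(-5, 1), Add(5, -5))))) = Mul(-1, Add(-58, Mul(2, Mul(-4, 0)))) = Mul(-1, Add(-58, Mul(2, 0))) = Mul(-1, Add(-58, 0)) = Mul(-1, -58) = 58)
Mul(Pow(157, 2), Pow(Z, -1)) = Mul(Pow(157, 2), Pow(58, -1)) = Mul(24649, Rational(1, 58)) = Rational(24649, 58)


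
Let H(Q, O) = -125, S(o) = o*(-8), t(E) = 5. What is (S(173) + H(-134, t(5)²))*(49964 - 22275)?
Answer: -41782701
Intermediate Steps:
S(o) = -8*o
(S(173) + H(-134, t(5)²))*(49964 - 22275) = (-8*173 - 125)*(49964 - 22275) = (-1384 - 125)*27689 = -1509*27689 = -41782701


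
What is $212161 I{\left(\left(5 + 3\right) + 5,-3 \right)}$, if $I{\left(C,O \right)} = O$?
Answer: $-636483$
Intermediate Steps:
$212161 I{\left(\left(5 + 3\right) + 5,-3 \right)} = 212161 \left(-3\right) = -636483$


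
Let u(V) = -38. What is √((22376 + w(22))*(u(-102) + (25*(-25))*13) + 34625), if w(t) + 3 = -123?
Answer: 5*I*√7263685 ≈ 13476.0*I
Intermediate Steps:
w(t) = -126 (w(t) = -3 - 123 = -126)
√((22376 + w(22))*(u(-102) + (25*(-25))*13) + 34625) = √((22376 - 126)*(-38 + (25*(-25))*13) + 34625) = √(22250*(-38 - 625*13) + 34625) = √(22250*(-38 - 8125) + 34625) = √(22250*(-8163) + 34625) = √(-181626750 + 34625) = √(-181592125) = 5*I*√7263685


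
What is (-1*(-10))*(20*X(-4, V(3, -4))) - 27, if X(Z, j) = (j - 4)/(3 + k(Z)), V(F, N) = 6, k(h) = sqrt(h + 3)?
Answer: 93 - 40*I ≈ 93.0 - 40.0*I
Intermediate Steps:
k(h) = sqrt(3 + h)
X(Z, j) = (-4 + j)/(3 + sqrt(3 + Z)) (X(Z, j) = (j - 4)/(3 + sqrt(3 + Z)) = (-4 + j)/(3 + sqrt(3 + Z)))
(-1*(-10))*(20*X(-4, V(3, -4))) - 27 = (-1*(-10))*(20*((-4 + 6)/(3 + sqrt(3 - 4)))) - 27 = 10*(20*(2/(3 + sqrt(-1)))) - 27 = 10*(20*(2/(3 + I))) - 27 = 10*(20*(((3 - I)/10)*2)) - 27 = 10*(20*((3 - I)/5)) - 27 = 10*(4*(3 - I)) - 27 = 40*(3 - I) - 27 = -27 + 40*(3 - I)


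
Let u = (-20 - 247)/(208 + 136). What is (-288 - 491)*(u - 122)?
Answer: 32901065/344 ≈ 95643.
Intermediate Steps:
u = -267/344 ≈ -0.77616
(-288 - 491)*(u - 122) = (-288 - 491)*(-267/344 - 122) = -779*(-42235/344) = 32901065/344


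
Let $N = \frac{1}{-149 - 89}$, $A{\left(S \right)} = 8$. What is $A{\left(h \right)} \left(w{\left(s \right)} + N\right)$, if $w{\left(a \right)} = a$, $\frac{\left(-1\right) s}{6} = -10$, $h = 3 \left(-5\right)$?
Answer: $\frac{57116}{119} \approx 479.97$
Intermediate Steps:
$h = -15$
$s = 60$ ($s = \left(-6\right) \left(-10\right) = 60$)
$N = - \frac{1}{238}$ ($N = \frac{1}{-149 - 89} = \frac{1}{-238} = - \frac{1}{238} \approx -0.0042017$)
$A{\left(h \right)} \left(w{\left(s \right)} + N\right) = 8 \left(60 - \frac{1}{238}\right) = 8 \cdot \frac{14279}{238} = \frac{57116}{119}$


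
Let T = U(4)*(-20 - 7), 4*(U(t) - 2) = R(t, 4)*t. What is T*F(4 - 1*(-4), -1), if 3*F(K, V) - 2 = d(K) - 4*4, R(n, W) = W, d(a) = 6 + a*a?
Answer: -3024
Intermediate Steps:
d(a) = 6 + a²
F(K, V) = -8/3 + K²/3 (F(K, V) = ⅔ + ((6 + K²) - 4*4)/3 = ⅔ + ((6 + K²) - 16)/3 = ⅔ + (-10 + K²)/3 = ⅔ + (-10/3 + K²/3) = -8/3 + K²/3)
U(t) = 2 + t (U(t) = 2 + (4*t)/4 = 2 + t)
T = -162 (T = (2 + 4)*(-20 - 7) = 6*(-27) = -162)
T*F(4 - 1*(-4), -1) = -162*(-8/3 + (4 - 1*(-4))²/3) = -162*(-8/3 + (4 + 4)²/3) = -162*(-8/3 + (⅓)*8²) = -162*(-8/3 + (⅓)*64) = -162*(-8/3 + 64/3) = -162*56/3 = -3024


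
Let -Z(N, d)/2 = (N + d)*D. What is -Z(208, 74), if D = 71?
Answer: 40044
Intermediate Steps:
Z(N, d) = -142*N - 142*d (Z(N, d) = -2*(N + d)*71 = -2*(71*N + 71*d) = -142*N - 142*d)
-Z(208, 74) = -(-142*208 - 142*74) = -(-29536 - 10508) = -1*(-40044) = 40044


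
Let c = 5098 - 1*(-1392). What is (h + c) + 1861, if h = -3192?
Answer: 5159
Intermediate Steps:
c = 6490 (c = 5098 + 1392 = 6490)
(h + c) + 1861 = (-3192 + 6490) + 1861 = 3298 + 1861 = 5159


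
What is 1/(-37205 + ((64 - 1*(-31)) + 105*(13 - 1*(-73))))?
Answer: -1/28080 ≈ -3.5613e-5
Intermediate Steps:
1/(-37205 + ((64 - 1*(-31)) + 105*(13 - 1*(-73)))) = 1/(-37205 + ((64 + 31) + 105*(13 + 73))) = 1/(-37205 + (95 + 105*86)) = 1/(-37205 + (95 + 9030)) = 1/(-37205 + 9125) = 1/(-28080) = -1/28080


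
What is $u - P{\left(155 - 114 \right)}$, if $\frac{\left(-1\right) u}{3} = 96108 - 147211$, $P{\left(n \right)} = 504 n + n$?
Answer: $132604$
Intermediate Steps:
$P{\left(n \right)} = 505 n$
$u = 153309$ ($u = - 3 \left(96108 - 147211\right) = \left(-3\right) \left(-51103\right) = 153309$)
$u - P{\left(155 - 114 \right)} = 153309 - 505 \left(155 - 114\right) = 153309 - 505 \cdot 41 = 153309 - 20705 = 132604$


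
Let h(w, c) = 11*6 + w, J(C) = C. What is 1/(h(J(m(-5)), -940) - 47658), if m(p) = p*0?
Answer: -1/47592 ≈ -2.1012e-5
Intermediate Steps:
m(p) = 0
h(w, c) = 66 + w
1/(h(J(m(-5)), -940) - 47658) = 1/((66 + 0) - 47658) = 1/(66 - 47658) = 1/(-47592) = -1/47592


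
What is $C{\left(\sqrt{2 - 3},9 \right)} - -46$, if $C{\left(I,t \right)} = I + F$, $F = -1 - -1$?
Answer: $46 + i \approx 46.0 + 1.0 i$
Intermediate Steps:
$F = 0$ ($F = -1 + 1 = 0$)
$C{\left(I,t \right)} = I$ ($C{\left(I,t \right)} = I + 0 = I$)
$C{\left(\sqrt{2 - 3},9 \right)} - -46 = \sqrt{2 - 3} - -46 = \sqrt{-1} + 46 = i + 46 = 46 + i$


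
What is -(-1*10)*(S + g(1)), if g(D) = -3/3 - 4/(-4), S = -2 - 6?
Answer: -80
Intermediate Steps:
S = -8
g(D) = 0 (g(D) = -3*⅓ - 4*(-¼) = -1 + 1 = 0)
-(-1*10)*(S + g(1)) = -(-1*10)*(-8 + 0) = -(-10)*(-8) = -1*80 = -80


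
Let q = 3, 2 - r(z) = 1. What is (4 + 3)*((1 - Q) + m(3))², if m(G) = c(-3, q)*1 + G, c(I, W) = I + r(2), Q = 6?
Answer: 112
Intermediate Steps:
r(z) = 1 (r(z) = 2 - 1*1 = 2 - 1 = 1)
c(I, W) = 1 + I (c(I, W) = I + 1 = 1 + I)
m(G) = -2 + G (m(G) = (1 - 3)*1 + G = -2*1 + G = -2 + G)
(4 + 3)*((1 - Q) + m(3))² = (4 + 3)*((1 - 1*6) + (-2 + 3))² = 7*((1 - 6) + 1)² = 7*(-5 + 1)² = 7*(-4)² = 7*16 = 112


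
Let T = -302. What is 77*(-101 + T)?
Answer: -31031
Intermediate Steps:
77*(-101 + T) = 77*(-101 - 302) = 77*(-403) = -31031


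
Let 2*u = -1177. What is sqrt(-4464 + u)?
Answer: I*sqrt(20210)/2 ≈ 71.081*I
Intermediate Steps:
u = -1177/2 (u = (1/2)*(-1177) = -1177/2 ≈ -588.50)
sqrt(-4464 + u) = sqrt(-4464 - 1177/2) = sqrt(-10105/2) = I*sqrt(20210)/2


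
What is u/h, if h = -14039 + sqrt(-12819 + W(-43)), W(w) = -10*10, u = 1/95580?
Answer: -14039/18839433535200 - I*sqrt(12919)/18839433535200 ≈ -7.4519e-10 - 6.0332e-12*I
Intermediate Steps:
u = 1/95580 ≈ 1.0462e-5
W(w) = -100
h = -14039 + I*sqrt(12919) (h = -14039 + sqrt(-12819 - 100) = -14039 + sqrt(-12919) = -14039 + I*sqrt(12919) ≈ -14039.0 + 113.66*I)
u/h = 1/(95580*(-14039 + I*sqrt(12919)))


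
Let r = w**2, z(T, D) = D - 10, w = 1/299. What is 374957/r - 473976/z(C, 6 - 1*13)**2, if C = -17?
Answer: 9687721914797/289 ≈ 3.3522e+10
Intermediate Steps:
w = 1/299 ≈ 0.0033445
z(T, D) = -10 + D
r = 1/89401 (r = (1/299)**2 = 1/89401 ≈ 1.1186e-5)
374957/r - 473976/z(C, 6 - 1*13)**2 = 374957/(1/89401) - 473976/(-10 + (6 - 1*13))**2 = 374957*89401 - 473976/(-10 + (6 - 13))**2 = 33521530757 - 473976/(-10 - 7)**2 = 33521530757 - 473976/((-17)**2) = 33521530757 - 473976/289 = 9687721914797/289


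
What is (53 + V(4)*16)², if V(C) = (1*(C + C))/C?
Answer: 7225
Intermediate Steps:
V(C) = 2 (V(C) = (1*(2*C))/C = (2*C)/C = 2)
(53 + V(4)*16)² = (53 + 2*16)² = (53 + 32)² = 85² = 7225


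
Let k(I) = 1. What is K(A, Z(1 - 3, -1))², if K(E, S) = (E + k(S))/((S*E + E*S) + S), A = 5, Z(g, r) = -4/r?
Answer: 9/484 ≈ 0.018595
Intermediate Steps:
K(E, S) = (1 + E)/(S + 2*E*S) (K(E, S) = (E + 1)/((S*E + E*S) + S) = (1 + E)/((E*S + E*S) + S) = (1 + E)/(2*E*S + S) = (1 + E)/(S + 2*E*S))
K(A, Z(1 - 3, -1))² = ((1 + 5)/(((-4/(-1)))*(1 + 2*5)))² = (6/(-4*(-1)*(1 + 10)))² = (6/(4*11))² = ((¼)*(1/11)*6)² = (3/22)² = 9/484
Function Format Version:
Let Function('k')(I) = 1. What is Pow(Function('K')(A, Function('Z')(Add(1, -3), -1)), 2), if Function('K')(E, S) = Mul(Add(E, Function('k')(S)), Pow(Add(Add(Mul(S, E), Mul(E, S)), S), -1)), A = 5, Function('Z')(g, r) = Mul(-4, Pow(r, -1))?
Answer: Rational(9, 484) ≈ 0.018595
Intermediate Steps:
Function('K')(E, S) = Mul(Pow(Add(S, Mul(2, E, S)), -1), Add(1, E)) (Function('K')(E, S) = Mul(Add(E, 1), Pow(Add(Add(Mul(S, E), Mul(E, S)), S), -1)) = Mul(Add(1, E), Pow(Add(Add(Mul(E, S), Mul(E, S)), S), -1)) = Mul(Add(1, E), Pow(Add(Mul(2, E, S), S), -1)) = Mul(Add(1, E), Pow(Add(S, Mul(2, E, S)), -1)) = Mul(Pow(Add(S, Mul(2, E, S)), -1), Add(1, E)))
Pow(Function('K')(A, Function('Z')(Add(1, -3), -1)), 2) = Pow(Mul(Pow(Mul(-4, Pow(-1, -1)), -1), Pow(Add(1, Mul(2, 5)), -1), Add(1, 5)), 2) = Pow(Mul(Pow(Mul(-4, -1), -1), Pow(Add(1, 10), -1), 6), 2) = Pow(Mul(Pow(4, -1), Pow(11, -1), 6), 2) = Pow(Mul(Rational(1, 4), Rational(1, 11), 6), 2) = Pow(Rational(3, 22), 2) = Rational(9, 484)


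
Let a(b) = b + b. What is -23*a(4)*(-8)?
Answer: 1472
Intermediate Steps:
a(b) = 2*b
-23*a(4)*(-8) = -46*4*(-8) = -23*8*(-8) = -184*(-8) = 1472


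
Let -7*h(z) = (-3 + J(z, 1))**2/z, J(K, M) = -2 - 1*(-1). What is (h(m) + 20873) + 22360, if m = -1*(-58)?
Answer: 8776291/203 ≈ 43233.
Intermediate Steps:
m = 58
J(K, M) = -1 (J(K, M) = -2 + 1 = -1)
h(z) = -16/(7*z) (h(z) = -(-3 - 1)**2/(7*z) = -(-4)**2/(7*z) = -16/(7*z))
(h(m) + 20873) + 22360 = (-16/7/58 + 20873) + 22360 = (-16/7*1/58 + 20873) + 22360 = (-8/203 + 20873) + 22360 = 4237211/203 + 22360 = 8776291/203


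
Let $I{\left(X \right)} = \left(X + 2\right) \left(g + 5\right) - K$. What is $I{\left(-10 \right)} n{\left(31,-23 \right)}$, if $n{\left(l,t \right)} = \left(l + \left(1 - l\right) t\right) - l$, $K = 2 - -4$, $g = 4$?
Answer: $-53820$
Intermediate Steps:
$K = 6$ ($K = 2 + 4 = 6$)
$I{\left(X \right)} = 12 + 9 X$ ($I{\left(X \right)} = \left(X + 2\right) \left(4 + 5\right) - 6 = \left(2 + X\right) 9 - 6 = \left(18 + 9 X\right) - 6 = 12 + 9 X$)
$n{\left(l,t \right)} = t \left(1 - l\right)$ ($n{\left(l,t \right)} = \left(l + t \left(1 - l\right)\right) - l = t \left(1 - l\right)$)
$I{\left(-10 \right)} n{\left(31,-23 \right)} = \left(12 + 9 \left(-10\right)\right) \left(- 23 \left(1 - 31\right)\right) = \left(12 - 90\right) \left(- 23 \left(1 - 31\right)\right) = - 78 \left(\left(-23\right) \left(-30\right)\right) = \left(-78\right) 690 = -53820$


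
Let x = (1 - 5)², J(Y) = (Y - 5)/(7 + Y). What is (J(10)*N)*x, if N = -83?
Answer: -6640/17 ≈ -390.59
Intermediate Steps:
J(Y) = (-5 + Y)/(7 + Y)
x = 16 (x = (-4)² = 16)
(J(10)*N)*x = (((-5 + 10)/(7 + 10))*(-83))*16 = ((5/17)*(-83))*16 = -415/17*16 = -6640/17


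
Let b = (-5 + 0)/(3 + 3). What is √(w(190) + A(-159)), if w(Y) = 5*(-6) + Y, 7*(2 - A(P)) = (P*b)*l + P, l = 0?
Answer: √9051/7 ≈ 13.591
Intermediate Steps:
b = -⅚ (b = -5/6 = -5*⅙ = -⅚ ≈ -0.83333)
A(P) = 2 - P/7 (A(P) = 2 - ((P*(-⅚))*0 + P)/7 = 2 - (-5*P/6*0 + P)/7 = 2 - (0 + P)/7 = 2 - P/7)
w(Y) = -30 + Y
√(w(190) + A(-159)) = √((-30 + 190) + (2 - ⅐*(-159))) = √(160 + (2 + 159/7)) = √(160 + 173/7) = √(1293/7) = √9051/7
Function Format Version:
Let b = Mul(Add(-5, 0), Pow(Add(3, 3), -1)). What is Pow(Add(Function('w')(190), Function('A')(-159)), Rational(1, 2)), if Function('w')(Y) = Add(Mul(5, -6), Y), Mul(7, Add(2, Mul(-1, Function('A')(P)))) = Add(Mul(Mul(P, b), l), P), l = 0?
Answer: Mul(Rational(1, 7), Pow(9051, Rational(1, 2))) ≈ 13.591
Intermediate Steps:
b = Rational(-5, 6) (b = Mul(-5, Pow(6, -1)) = Mul(-5, Rational(1, 6)) = Rational(-5, 6) ≈ -0.83333)
Function('A')(P) = Add(2, Mul(Rational(-1, 7), P)) (Function('A')(P) = Add(2, Mul(Rational(-1, 7), Add(Mul(Mul(P, Rational(-5, 6)), 0), P))) = Add(2, Mul(Rational(-1, 7), Add(Mul(Mul(Rational(-5, 6), P), 0), P))) = Add(2, Mul(Rational(-1, 7), Add(0, P))) = Add(2, Mul(Rational(-1, 7), P)))
Function('w')(Y) = Add(-30, Y)
Pow(Add(Function('w')(190), Function('A')(-159)), Rational(1, 2)) = Pow(Add(Add(-30, 190), Add(2, Mul(Rational(-1, 7), -159))), Rational(1, 2)) = Pow(Add(160, Add(2, Rational(159, 7))), Rational(1, 2)) = Pow(Add(160, Rational(173, 7)), Rational(1, 2)) = Pow(Rational(1293, 7), Rational(1, 2)) = Mul(Rational(1, 7), Pow(9051, Rational(1, 2)))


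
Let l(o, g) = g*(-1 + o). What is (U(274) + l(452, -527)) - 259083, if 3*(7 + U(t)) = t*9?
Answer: -495945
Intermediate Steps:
U(t) = -7 + 3*t (U(t) = -7 + (t*9)/3 = -7 + (9*t)/3 = -7 + 3*t)
(U(274) + l(452, -527)) - 259083 = ((-7 + 3*274) - 527*(-1 + 452)) - 259083 = ((-7 + 822) - 527*451) - 259083 = (815 - 237677) - 259083 = -236862 - 259083 = -495945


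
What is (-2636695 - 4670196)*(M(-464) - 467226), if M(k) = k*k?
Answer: 1840825049630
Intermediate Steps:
M(k) = k²
(-2636695 - 4670196)*(M(-464) - 467226) = (-2636695 - 4670196)*((-464)² - 467226) = -7306891*(215296 - 467226) = -7306891*(-251930) = 1840825049630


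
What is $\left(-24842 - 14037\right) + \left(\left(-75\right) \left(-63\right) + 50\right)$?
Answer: $-34104$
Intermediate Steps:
$\left(-24842 - 14037\right) + \left(\left(-75\right) \left(-63\right) + 50\right) = -38879 + \left(4725 + 50\right) = -38879 + 4775 = -34104$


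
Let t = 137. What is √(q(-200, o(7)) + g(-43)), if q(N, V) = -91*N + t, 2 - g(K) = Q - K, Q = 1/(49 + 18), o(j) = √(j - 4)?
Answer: √82130677/67 ≈ 135.26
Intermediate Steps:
o(j) = √(-4 + j)
Q = 1/67 ≈ 0.014925
g(K) = 133/67 + K (g(K) = 2 - (1/67 - K) = 2 + (-1/67 + K) = 133/67 + K)
q(N, V) = 137 - 91*N (q(N, V) = -91*N + 137 = 137 - 91*N)
√(q(-200, o(7)) + g(-43)) = √((137 - 91*(-200)) + (133/67 - 43)) = √((137 + 18200) - 2748/67) = √(18337 - 2748/67) = √(1225831/67) = √82130677/67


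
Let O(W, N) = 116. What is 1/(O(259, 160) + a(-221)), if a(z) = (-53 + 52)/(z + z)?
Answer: 442/51273 ≈ 0.0086205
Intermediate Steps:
a(z) = -1/(2*z)
1/(O(259, 160) + a(-221)) = 1/(116 - ½/(-221)) = 1/(116 - ½*(-1/221)) = 1/(116 + 1/442) = 1/(51273/442) = 442/51273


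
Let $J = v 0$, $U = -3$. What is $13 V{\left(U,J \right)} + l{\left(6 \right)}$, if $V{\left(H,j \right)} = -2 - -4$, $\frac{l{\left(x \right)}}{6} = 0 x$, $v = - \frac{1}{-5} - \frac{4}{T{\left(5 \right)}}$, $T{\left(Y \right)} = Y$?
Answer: $26$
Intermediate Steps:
$v = - \frac{3}{5}$ ($v = - \frac{1}{-5} - \frac{4}{5} = \left(-1\right) \left(- \frac{1}{5}\right) - \frac{4}{5} = \frac{1}{5} - \frac{4}{5} = - \frac{3}{5} \approx -0.6$)
$l{\left(x \right)} = 0$ ($l{\left(x \right)} = 6 \cdot 0 x = 6 \cdot 0 = 0$)
$J = 0$ ($J = \left(- \frac{3}{5}\right) 0 = 0$)
$V{\left(H,j \right)} = 2$ ($V{\left(H,j \right)} = -2 + 4 = 2$)
$13 V{\left(U,J \right)} + l{\left(6 \right)} = 13 \cdot 2 + 0 = 26 + 0 = 26$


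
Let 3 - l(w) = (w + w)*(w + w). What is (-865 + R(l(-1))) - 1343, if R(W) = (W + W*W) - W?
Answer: -2207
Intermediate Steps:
l(w) = 3 - 4*w**2 (l(w) = 3 - (w + w)*(w + w) = 3 - 2*w*2*w = 3 - 4*w**2)
R(W) = W**2 (R(W) = (W + W**2) - W = W**2)
(-865 + R(l(-1))) - 1343 = (-865 + (3 - 4*(-1)**2)**2) - 1343 = (-865 + (3 - 4*1)**2) - 1343 = (-865 + (3 - 4)**2) - 1343 = (-865 + (-1)**2) - 1343 = (-865 + 1) - 1343 = -864 - 1343 = -2207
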